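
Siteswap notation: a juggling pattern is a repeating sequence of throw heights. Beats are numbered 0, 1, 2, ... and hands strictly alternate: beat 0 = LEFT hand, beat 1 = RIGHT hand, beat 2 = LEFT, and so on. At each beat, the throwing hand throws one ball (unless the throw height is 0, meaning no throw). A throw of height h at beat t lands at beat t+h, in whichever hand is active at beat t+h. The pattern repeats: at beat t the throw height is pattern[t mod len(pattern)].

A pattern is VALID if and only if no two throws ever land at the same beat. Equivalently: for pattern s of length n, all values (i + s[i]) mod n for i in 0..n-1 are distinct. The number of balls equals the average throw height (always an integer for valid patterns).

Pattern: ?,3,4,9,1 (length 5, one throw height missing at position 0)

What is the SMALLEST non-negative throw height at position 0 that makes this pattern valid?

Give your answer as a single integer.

Answer: 3

Derivation:
i=0: s[i]=? (unknown)
i=1: (1 + 3) mod 5 = 4
i=2: (2 + 4) mod 5 = 1
i=3: (3 + 9) mod 5 = 2
i=4: (4 + 1) mod 5 = 0
Known residues: [0, 1, 2, 4]; need a permutation of 0..4, so missing residue r = 3
Need (0 + s) mod 5 = 3; smallest s = (3 - 0) mod 5 = 3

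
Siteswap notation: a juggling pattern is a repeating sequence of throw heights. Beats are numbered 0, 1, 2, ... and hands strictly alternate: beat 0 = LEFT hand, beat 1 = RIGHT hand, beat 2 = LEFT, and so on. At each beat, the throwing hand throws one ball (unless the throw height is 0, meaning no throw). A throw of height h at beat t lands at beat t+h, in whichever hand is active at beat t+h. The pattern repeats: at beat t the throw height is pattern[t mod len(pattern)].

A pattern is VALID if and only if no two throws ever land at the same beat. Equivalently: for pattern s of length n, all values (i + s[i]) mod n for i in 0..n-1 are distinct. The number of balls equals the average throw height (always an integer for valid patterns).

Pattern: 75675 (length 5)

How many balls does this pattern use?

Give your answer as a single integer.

Answer: 6

Derivation:
Pattern = [7, 5, 6, 7, 5], length n = 5
  position 0: throw height = 7, running sum = 7
  position 1: throw height = 5, running sum = 12
  position 2: throw height = 6, running sum = 18
  position 3: throw height = 7, running sum = 25
  position 4: throw height = 5, running sum = 30
Total sum = 30; balls = sum / n = 30 / 5 = 6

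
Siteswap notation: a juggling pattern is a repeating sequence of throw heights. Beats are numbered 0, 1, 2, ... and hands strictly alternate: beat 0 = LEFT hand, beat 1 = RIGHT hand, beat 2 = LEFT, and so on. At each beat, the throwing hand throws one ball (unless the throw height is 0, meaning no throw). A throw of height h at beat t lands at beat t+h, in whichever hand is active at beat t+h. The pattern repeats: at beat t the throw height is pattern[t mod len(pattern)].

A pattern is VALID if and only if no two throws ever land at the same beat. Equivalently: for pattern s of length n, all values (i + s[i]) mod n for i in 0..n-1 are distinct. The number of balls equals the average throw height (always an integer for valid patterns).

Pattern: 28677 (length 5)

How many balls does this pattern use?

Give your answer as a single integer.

Answer: 6

Derivation:
Pattern = [2, 8, 6, 7, 7], length n = 5
  position 0: throw height = 2, running sum = 2
  position 1: throw height = 8, running sum = 10
  position 2: throw height = 6, running sum = 16
  position 3: throw height = 7, running sum = 23
  position 4: throw height = 7, running sum = 30
Total sum = 30; balls = sum / n = 30 / 5 = 6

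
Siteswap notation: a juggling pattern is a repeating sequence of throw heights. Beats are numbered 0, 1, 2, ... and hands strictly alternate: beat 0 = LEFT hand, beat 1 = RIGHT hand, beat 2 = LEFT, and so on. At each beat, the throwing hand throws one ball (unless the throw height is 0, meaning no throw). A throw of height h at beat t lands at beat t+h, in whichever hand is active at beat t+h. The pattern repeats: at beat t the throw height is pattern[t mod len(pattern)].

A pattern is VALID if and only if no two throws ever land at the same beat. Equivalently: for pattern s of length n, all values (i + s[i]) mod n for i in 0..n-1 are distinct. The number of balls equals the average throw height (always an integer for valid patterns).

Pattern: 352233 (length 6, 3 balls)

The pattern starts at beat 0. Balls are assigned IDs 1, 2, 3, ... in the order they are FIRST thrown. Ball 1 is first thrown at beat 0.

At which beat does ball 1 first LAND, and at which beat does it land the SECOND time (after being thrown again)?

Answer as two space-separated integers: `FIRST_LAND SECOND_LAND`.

Answer: 3 5

Derivation:
Beat 0 (L): throw ball1 h=3 -> lands@3:R; in-air after throw: [b1@3:R]
Beat 1 (R): throw ball2 h=5 -> lands@6:L; in-air after throw: [b1@3:R b2@6:L]
Beat 2 (L): throw ball3 h=2 -> lands@4:L; in-air after throw: [b1@3:R b3@4:L b2@6:L]
Beat 3 (R): throw ball1 h=2 -> lands@5:R; in-air after throw: [b3@4:L b1@5:R b2@6:L]
Beat 4 (L): throw ball3 h=3 -> lands@7:R; in-air after throw: [b1@5:R b2@6:L b3@7:R]
Beat 5 (R): throw ball1 h=3 -> lands@8:L; in-air after throw: [b2@6:L b3@7:R b1@8:L]
Ball 1: thrown@0 h=3 -> first land @3; rethrown@3 h=2 -> second land @5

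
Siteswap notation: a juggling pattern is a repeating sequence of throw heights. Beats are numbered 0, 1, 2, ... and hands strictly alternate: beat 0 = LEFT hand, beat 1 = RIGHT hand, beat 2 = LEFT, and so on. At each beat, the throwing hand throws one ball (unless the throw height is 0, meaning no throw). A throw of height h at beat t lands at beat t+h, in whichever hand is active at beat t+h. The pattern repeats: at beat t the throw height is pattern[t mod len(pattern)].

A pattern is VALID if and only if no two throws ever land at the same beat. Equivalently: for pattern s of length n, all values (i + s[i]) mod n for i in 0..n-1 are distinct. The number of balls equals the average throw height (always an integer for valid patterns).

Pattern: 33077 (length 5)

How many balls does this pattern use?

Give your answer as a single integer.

Answer: 4

Derivation:
Pattern = [3, 3, 0, 7, 7], length n = 5
  position 0: throw height = 3, running sum = 3
  position 1: throw height = 3, running sum = 6
  position 2: throw height = 0, running sum = 6
  position 3: throw height = 7, running sum = 13
  position 4: throw height = 7, running sum = 20
Total sum = 20; balls = sum / n = 20 / 5 = 4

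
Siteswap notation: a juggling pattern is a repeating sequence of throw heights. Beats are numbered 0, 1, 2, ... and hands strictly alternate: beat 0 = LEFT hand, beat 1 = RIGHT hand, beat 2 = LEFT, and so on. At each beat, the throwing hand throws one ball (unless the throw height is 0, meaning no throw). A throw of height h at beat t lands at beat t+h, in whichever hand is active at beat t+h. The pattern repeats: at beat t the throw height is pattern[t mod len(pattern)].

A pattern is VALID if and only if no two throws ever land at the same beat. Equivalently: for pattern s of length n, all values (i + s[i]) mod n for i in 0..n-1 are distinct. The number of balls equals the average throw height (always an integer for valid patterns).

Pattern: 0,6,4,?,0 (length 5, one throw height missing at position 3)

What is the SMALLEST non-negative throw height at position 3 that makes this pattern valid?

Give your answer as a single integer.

Answer: 0

Derivation:
i=0: (0 + 0) mod 5 = 0
i=1: (1 + 6) mod 5 = 2
i=2: (2 + 4) mod 5 = 1
i=3: s[i]=? (unknown)
i=4: (4 + 0) mod 5 = 4
Known residues: [0, 1, 2, 4]; need a permutation of 0..4, so missing residue r = 3
Need (3 + s) mod 5 = 3; smallest s = (3 - 3) mod 5 = 0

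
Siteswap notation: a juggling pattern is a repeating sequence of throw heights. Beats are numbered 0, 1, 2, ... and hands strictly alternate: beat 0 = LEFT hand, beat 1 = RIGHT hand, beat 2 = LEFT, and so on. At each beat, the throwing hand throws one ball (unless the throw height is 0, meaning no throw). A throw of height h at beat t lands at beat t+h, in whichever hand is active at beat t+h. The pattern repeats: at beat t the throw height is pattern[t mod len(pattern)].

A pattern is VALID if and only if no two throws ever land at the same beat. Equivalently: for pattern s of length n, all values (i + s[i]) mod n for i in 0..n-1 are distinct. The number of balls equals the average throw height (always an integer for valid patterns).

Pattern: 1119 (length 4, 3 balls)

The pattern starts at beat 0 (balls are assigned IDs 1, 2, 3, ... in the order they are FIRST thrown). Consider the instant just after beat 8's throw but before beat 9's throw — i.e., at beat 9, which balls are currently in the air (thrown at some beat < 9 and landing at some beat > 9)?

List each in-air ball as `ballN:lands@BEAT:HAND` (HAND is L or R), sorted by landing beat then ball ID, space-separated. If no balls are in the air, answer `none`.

Answer: ball1:lands@12:L ball2:lands@16:L

Derivation:
Beat 0 (L): throw ball1 h=1 -> lands@1:R; in-air after throw: [b1@1:R]
Beat 1 (R): throw ball1 h=1 -> lands@2:L; in-air after throw: [b1@2:L]
Beat 2 (L): throw ball1 h=1 -> lands@3:R; in-air after throw: [b1@3:R]
Beat 3 (R): throw ball1 h=9 -> lands@12:L; in-air after throw: [b1@12:L]
Beat 4 (L): throw ball2 h=1 -> lands@5:R; in-air after throw: [b2@5:R b1@12:L]
Beat 5 (R): throw ball2 h=1 -> lands@6:L; in-air after throw: [b2@6:L b1@12:L]
Beat 6 (L): throw ball2 h=1 -> lands@7:R; in-air after throw: [b2@7:R b1@12:L]
Beat 7 (R): throw ball2 h=9 -> lands@16:L; in-air after throw: [b1@12:L b2@16:L]
Beat 8 (L): throw ball3 h=1 -> lands@9:R; in-air after throw: [b3@9:R b1@12:L b2@16:L]
Beat 9 (R): throw ball3 h=1 -> lands@10:L; in-air after throw: [b3@10:L b1@12:L b2@16:L]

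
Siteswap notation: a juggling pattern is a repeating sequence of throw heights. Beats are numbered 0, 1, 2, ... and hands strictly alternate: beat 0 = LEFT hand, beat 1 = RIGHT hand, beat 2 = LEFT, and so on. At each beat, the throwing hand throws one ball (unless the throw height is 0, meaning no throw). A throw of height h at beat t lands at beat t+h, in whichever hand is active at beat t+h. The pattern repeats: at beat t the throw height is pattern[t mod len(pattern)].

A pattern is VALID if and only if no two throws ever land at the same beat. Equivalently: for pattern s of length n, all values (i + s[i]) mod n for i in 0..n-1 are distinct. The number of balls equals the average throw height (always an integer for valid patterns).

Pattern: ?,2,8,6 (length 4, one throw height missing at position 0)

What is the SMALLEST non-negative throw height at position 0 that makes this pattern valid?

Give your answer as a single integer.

i=0: s[i]=? (unknown)
i=1: (1 + 2) mod 4 = 3
i=2: (2 + 8) mod 4 = 2
i=3: (3 + 6) mod 4 = 1
Known residues: [1, 2, 3]; need a permutation of 0..3, so missing residue r = 0
Need (0 + s) mod 4 = 0; smallest s = (0 - 0) mod 4 = 0

Answer: 0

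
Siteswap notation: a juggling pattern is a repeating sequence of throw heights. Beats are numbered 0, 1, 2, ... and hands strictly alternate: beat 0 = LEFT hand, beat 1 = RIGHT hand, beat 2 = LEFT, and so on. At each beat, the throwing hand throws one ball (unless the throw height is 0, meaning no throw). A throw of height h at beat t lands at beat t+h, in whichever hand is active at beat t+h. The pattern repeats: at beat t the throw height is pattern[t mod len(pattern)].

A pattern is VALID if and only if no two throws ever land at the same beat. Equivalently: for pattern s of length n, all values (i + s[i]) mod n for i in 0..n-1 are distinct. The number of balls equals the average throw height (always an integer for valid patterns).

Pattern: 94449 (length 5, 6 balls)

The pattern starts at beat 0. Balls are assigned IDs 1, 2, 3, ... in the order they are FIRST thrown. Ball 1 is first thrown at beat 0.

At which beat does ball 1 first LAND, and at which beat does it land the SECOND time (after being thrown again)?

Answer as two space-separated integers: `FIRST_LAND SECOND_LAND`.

Answer: 9 18

Derivation:
Beat 0 (L): throw ball1 h=9 -> lands@9:R; in-air after throw: [b1@9:R]
Beat 1 (R): throw ball2 h=4 -> lands@5:R; in-air after throw: [b2@5:R b1@9:R]
Beat 2 (L): throw ball3 h=4 -> lands@6:L; in-air after throw: [b2@5:R b3@6:L b1@9:R]
Beat 3 (R): throw ball4 h=4 -> lands@7:R; in-air after throw: [b2@5:R b3@6:L b4@7:R b1@9:R]
Beat 4 (L): throw ball5 h=9 -> lands@13:R; in-air after throw: [b2@5:R b3@6:L b4@7:R b1@9:R b5@13:R]
Beat 5 (R): throw ball2 h=9 -> lands@14:L; in-air after throw: [b3@6:L b4@7:R b1@9:R b5@13:R b2@14:L]
Beat 6 (L): throw ball3 h=4 -> lands@10:L; in-air after throw: [b4@7:R b1@9:R b3@10:L b5@13:R b2@14:L]
Beat 7 (R): throw ball4 h=4 -> lands@11:R; in-air after throw: [b1@9:R b3@10:L b4@11:R b5@13:R b2@14:L]
Beat 8 (L): throw ball6 h=4 -> lands@12:L; in-air after throw: [b1@9:R b3@10:L b4@11:R b6@12:L b5@13:R b2@14:L]
Beat 9 (R): throw ball1 h=9 -> lands@18:L; in-air after throw: [b3@10:L b4@11:R b6@12:L b5@13:R b2@14:L b1@18:L]
Beat 10 (L): throw ball3 h=9 -> lands@19:R; in-air after throw: [b4@11:R b6@12:L b5@13:R b2@14:L b1@18:L b3@19:R]
Beat 11 (R): throw ball4 h=4 -> lands@15:R; in-air after throw: [b6@12:L b5@13:R b2@14:L b4@15:R b1@18:L b3@19:R]
Beat 12 (L): throw ball6 h=4 -> lands@16:L; in-air after throw: [b5@13:R b2@14:L b4@15:R b6@16:L b1@18:L b3@19:R]
Beat 13 (R): throw ball5 h=4 -> lands@17:R; in-air after throw: [b2@14:L b4@15:R b6@16:L b5@17:R b1@18:L b3@19:R]
Beat 14 (L): throw ball2 h=9 -> lands@23:R; in-air after throw: [b4@15:R b6@16:L b5@17:R b1@18:L b3@19:R b2@23:R]
Beat 15 (R): throw ball4 h=9 -> lands@24:L; in-air after throw: [b6@16:L b5@17:R b1@18:L b3@19:R b2@23:R b4@24:L]
Beat 16 (L): throw ball6 h=4 -> lands@20:L; in-air after throw: [b5@17:R b1@18:L b3@19:R b6@20:L b2@23:R b4@24:L]
Beat 17 (R): throw ball5 h=4 -> lands@21:R; in-air after throw: [b1@18:L b3@19:R b6@20:L b5@21:R b2@23:R b4@24:L]
Beat 18 (L): throw ball1 h=4 -> lands@22:L; in-air after throw: [b3@19:R b6@20:L b5@21:R b1@22:L b2@23:R b4@24:L]
Ball 1: thrown@0 h=9 -> first land @9; rethrown@9 h=9 -> second land @18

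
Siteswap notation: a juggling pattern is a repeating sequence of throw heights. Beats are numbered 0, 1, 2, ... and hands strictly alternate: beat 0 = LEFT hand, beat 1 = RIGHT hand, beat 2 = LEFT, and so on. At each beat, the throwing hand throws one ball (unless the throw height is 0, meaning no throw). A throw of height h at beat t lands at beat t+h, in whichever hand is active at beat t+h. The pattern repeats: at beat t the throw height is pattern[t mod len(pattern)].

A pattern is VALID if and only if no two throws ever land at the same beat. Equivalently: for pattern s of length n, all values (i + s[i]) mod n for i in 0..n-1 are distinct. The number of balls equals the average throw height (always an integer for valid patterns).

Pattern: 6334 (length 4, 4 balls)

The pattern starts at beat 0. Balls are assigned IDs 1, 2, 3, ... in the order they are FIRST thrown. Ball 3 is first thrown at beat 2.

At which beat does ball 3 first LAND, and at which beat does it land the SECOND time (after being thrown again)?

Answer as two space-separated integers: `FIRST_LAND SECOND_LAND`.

Beat 0 (L): throw ball1 h=6 -> lands@6:L; in-air after throw: [b1@6:L]
Beat 1 (R): throw ball2 h=3 -> lands@4:L; in-air after throw: [b2@4:L b1@6:L]
Beat 2 (L): throw ball3 h=3 -> lands@5:R; in-air after throw: [b2@4:L b3@5:R b1@6:L]
Beat 3 (R): throw ball4 h=4 -> lands@7:R; in-air after throw: [b2@4:L b3@5:R b1@6:L b4@7:R]
Beat 4 (L): throw ball2 h=6 -> lands@10:L; in-air after throw: [b3@5:R b1@6:L b4@7:R b2@10:L]
Beat 5 (R): throw ball3 h=3 -> lands@8:L; in-air after throw: [b1@6:L b4@7:R b3@8:L b2@10:L]
Beat 6 (L): throw ball1 h=3 -> lands@9:R; in-air after throw: [b4@7:R b3@8:L b1@9:R b2@10:L]
Beat 7 (R): throw ball4 h=4 -> lands@11:R; in-air after throw: [b3@8:L b1@9:R b2@10:L b4@11:R]
Beat 8 (L): throw ball3 h=6 -> lands@14:L; in-air after throw: [b1@9:R b2@10:L b4@11:R b3@14:L]
Ball 3: thrown@2 h=3 -> first land @5; rethrown@5 h=3 -> second land @8

Answer: 5 8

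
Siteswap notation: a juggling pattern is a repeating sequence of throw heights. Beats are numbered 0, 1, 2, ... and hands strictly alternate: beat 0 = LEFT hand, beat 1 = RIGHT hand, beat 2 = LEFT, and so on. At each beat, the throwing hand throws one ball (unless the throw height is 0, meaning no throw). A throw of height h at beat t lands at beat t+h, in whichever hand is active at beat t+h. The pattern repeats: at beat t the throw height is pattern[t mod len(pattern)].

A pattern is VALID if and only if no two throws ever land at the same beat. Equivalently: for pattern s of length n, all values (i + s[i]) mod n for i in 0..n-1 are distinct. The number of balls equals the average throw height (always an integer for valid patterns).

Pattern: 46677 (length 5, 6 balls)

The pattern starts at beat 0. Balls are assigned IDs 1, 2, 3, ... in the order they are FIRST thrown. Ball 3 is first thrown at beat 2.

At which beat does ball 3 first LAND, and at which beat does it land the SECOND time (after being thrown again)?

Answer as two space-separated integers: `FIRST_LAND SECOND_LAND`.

Answer: 8 15

Derivation:
Beat 0 (L): throw ball1 h=4 -> lands@4:L; in-air after throw: [b1@4:L]
Beat 1 (R): throw ball2 h=6 -> lands@7:R; in-air after throw: [b1@4:L b2@7:R]
Beat 2 (L): throw ball3 h=6 -> lands@8:L; in-air after throw: [b1@4:L b2@7:R b3@8:L]
Beat 3 (R): throw ball4 h=7 -> lands@10:L; in-air after throw: [b1@4:L b2@7:R b3@8:L b4@10:L]
Beat 4 (L): throw ball1 h=7 -> lands@11:R; in-air after throw: [b2@7:R b3@8:L b4@10:L b1@11:R]
Beat 5 (R): throw ball5 h=4 -> lands@9:R; in-air after throw: [b2@7:R b3@8:L b5@9:R b4@10:L b1@11:R]
Beat 6 (L): throw ball6 h=6 -> lands@12:L; in-air after throw: [b2@7:R b3@8:L b5@9:R b4@10:L b1@11:R b6@12:L]
Beat 7 (R): throw ball2 h=6 -> lands@13:R; in-air after throw: [b3@8:L b5@9:R b4@10:L b1@11:R b6@12:L b2@13:R]
Beat 8 (L): throw ball3 h=7 -> lands@15:R; in-air after throw: [b5@9:R b4@10:L b1@11:R b6@12:L b2@13:R b3@15:R]
Beat 9 (R): throw ball5 h=7 -> lands@16:L; in-air after throw: [b4@10:L b1@11:R b6@12:L b2@13:R b3@15:R b5@16:L]
Beat 10 (L): throw ball4 h=4 -> lands@14:L; in-air after throw: [b1@11:R b6@12:L b2@13:R b4@14:L b3@15:R b5@16:L]
Beat 11 (R): throw ball1 h=6 -> lands@17:R; in-air after throw: [b6@12:L b2@13:R b4@14:L b3@15:R b5@16:L b1@17:R]
Beat 12 (L): throw ball6 h=6 -> lands@18:L; in-air after throw: [b2@13:R b4@14:L b3@15:R b5@16:L b1@17:R b6@18:L]
Beat 13 (R): throw ball2 h=7 -> lands@20:L; in-air after throw: [b4@14:L b3@15:R b5@16:L b1@17:R b6@18:L b2@20:L]
Beat 14 (L): throw ball4 h=7 -> lands@21:R; in-air after throw: [b3@15:R b5@16:L b1@17:R b6@18:L b2@20:L b4@21:R]
Beat 15 (R): throw ball3 h=4 -> lands@19:R; in-air after throw: [b5@16:L b1@17:R b6@18:L b3@19:R b2@20:L b4@21:R]
Ball 3: thrown@2 h=6 -> first land @8; rethrown@8 h=7 -> second land @15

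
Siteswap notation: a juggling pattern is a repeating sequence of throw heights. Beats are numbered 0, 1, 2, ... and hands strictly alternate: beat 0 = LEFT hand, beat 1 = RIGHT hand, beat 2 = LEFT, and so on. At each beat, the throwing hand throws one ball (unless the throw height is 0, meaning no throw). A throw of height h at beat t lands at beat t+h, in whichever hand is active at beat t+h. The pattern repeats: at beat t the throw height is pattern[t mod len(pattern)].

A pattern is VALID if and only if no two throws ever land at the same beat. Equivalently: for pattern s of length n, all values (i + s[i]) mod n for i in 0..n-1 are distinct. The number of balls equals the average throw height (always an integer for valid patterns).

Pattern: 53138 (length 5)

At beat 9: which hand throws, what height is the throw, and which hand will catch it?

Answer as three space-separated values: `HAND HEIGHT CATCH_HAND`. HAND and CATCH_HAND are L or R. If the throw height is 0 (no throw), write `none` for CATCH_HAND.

Beat 9: 9 mod 2 = 1, so hand = R
Throw height = pattern[9 mod 5] = pattern[4] = 8
Lands at beat 9+8=17, 17 mod 2 = 1, so catch hand = R

Answer: R 8 R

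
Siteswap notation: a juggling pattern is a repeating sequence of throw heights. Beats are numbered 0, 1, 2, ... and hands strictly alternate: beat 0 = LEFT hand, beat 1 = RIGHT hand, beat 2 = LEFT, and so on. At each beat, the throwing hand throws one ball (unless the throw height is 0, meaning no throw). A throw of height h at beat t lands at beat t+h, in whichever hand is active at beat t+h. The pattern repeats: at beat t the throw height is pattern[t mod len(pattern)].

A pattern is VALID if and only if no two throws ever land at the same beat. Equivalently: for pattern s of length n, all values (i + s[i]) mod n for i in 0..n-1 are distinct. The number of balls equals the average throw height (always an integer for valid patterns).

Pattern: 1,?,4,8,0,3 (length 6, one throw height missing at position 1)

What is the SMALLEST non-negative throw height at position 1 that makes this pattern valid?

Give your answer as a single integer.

i=0: (0 + 1) mod 6 = 1
i=1: s[i]=? (unknown)
i=2: (2 + 4) mod 6 = 0
i=3: (3 + 8) mod 6 = 5
i=4: (4 + 0) mod 6 = 4
i=5: (5 + 3) mod 6 = 2
Known residues: [0, 1, 2, 4, 5]; need a permutation of 0..5, so missing residue r = 3
Need (1 + s) mod 6 = 3; smallest s = (3 - 1) mod 6 = 2

Answer: 2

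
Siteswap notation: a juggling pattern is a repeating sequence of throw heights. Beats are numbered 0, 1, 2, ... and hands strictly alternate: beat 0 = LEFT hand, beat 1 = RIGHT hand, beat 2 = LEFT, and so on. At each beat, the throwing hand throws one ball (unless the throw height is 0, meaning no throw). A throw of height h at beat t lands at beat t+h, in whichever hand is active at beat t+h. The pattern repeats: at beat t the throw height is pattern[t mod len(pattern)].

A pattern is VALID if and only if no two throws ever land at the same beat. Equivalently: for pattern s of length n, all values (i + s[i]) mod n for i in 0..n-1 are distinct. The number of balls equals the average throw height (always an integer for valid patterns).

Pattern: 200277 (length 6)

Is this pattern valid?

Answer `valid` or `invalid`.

i=0: (i + s[i]) mod n = (0 + 2) mod 6 = 2
i=1: (i + s[i]) mod n = (1 + 0) mod 6 = 1
i=2: (i + s[i]) mod n = (2 + 0) mod 6 = 2
i=3: (i + s[i]) mod n = (3 + 2) mod 6 = 5
i=4: (i + s[i]) mod n = (4 + 7) mod 6 = 5
i=5: (i + s[i]) mod n = (5 + 7) mod 6 = 0
Residues: [2, 1, 2, 5, 5, 0], distinct: False

Answer: invalid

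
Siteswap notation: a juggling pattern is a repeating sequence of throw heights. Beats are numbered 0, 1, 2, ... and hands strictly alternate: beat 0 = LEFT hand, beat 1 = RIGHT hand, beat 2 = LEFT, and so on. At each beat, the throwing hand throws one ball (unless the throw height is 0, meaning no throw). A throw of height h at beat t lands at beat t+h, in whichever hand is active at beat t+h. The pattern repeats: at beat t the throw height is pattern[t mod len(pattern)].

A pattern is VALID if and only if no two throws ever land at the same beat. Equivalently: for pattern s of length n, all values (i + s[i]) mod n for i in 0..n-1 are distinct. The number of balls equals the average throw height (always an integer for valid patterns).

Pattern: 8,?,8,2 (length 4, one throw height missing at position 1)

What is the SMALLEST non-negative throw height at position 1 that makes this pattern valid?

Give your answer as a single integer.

i=0: (0 + 8) mod 4 = 0
i=1: s[i]=? (unknown)
i=2: (2 + 8) mod 4 = 2
i=3: (3 + 2) mod 4 = 1
Known residues: [0, 1, 2]; need a permutation of 0..3, so missing residue r = 3
Need (1 + s) mod 4 = 3; smallest s = (3 - 1) mod 4 = 2

Answer: 2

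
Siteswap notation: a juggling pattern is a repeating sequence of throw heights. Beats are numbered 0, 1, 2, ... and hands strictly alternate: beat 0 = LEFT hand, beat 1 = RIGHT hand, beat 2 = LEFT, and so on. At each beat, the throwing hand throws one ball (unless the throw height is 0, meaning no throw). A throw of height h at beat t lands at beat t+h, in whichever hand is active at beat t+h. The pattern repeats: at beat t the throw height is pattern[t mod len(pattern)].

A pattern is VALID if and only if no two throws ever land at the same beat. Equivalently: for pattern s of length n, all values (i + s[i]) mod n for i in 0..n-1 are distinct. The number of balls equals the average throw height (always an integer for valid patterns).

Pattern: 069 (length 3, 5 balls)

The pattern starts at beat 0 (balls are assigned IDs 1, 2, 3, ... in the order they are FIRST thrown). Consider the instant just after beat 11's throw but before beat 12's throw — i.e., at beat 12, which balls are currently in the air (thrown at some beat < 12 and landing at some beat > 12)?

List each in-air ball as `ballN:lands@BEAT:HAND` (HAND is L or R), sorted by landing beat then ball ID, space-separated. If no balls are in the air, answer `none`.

Answer: ball1:lands@13:R ball4:lands@14:L ball3:lands@16:L ball5:lands@17:R ball2:lands@20:L

Derivation:
Beat 1 (R): throw ball1 h=6 -> lands@7:R; in-air after throw: [b1@7:R]
Beat 2 (L): throw ball2 h=9 -> lands@11:R; in-air after throw: [b1@7:R b2@11:R]
Beat 4 (L): throw ball3 h=6 -> lands@10:L; in-air after throw: [b1@7:R b3@10:L b2@11:R]
Beat 5 (R): throw ball4 h=9 -> lands@14:L; in-air after throw: [b1@7:R b3@10:L b2@11:R b4@14:L]
Beat 7 (R): throw ball1 h=6 -> lands@13:R; in-air after throw: [b3@10:L b2@11:R b1@13:R b4@14:L]
Beat 8 (L): throw ball5 h=9 -> lands@17:R; in-air after throw: [b3@10:L b2@11:R b1@13:R b4@14:L b5@17:R]
Beat 10 (L): throw ball3 h=6 -> lands@16:L; in-air after throw: [b2@11:R b1@13:R b4@14:L b3@16:L b5@17:R]
Beat 11 (R): throw ball2 h=9 -> lands@20:L; in-air after throw: [b1@13:R b4@14:L b3@16:L b5@17:R b2@20:L]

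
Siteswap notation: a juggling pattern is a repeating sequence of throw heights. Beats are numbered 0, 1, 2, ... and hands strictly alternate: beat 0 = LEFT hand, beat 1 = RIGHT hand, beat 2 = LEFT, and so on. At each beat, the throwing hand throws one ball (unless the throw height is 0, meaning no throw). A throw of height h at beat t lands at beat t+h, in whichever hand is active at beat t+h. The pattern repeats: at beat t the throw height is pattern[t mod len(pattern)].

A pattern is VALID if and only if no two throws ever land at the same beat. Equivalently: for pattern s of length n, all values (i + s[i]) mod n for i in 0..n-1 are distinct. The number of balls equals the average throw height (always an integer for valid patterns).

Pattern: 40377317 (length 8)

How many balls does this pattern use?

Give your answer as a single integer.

Answer: 4

Derivation:
Pattern = [4, 0, 3, 7, 7, 3, 1, 7], length n = 8
  position 0: throw height = 4, running sum = 4
  position 1: throw height = 0, running sum = 4
  position 2: throw height = 3, running sum = 7
  position 3: throw height = 7, running sum = 14
  position 4: throw height = 7, running sum = 21
  position 5: throw height = 3, running sum = 24
  position 6: throw height = 1, running sum = 25
  position 7: throw height = 7, running sum = 32
Total sum = 32; balls = sum / n = 32 / 8 = 4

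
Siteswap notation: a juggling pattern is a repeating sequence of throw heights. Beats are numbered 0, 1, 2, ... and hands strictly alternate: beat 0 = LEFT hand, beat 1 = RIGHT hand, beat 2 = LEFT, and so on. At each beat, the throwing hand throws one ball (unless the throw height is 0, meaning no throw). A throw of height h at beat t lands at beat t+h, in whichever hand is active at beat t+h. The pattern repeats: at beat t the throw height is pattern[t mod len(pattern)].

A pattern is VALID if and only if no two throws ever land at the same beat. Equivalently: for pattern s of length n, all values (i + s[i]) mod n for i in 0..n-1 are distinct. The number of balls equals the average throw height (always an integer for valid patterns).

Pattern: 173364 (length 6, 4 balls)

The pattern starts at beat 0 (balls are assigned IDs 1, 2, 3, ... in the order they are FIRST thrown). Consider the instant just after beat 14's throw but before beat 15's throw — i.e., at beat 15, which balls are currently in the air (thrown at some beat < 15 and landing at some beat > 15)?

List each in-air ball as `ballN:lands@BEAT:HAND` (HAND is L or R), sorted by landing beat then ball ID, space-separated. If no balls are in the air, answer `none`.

Beat 0 (L): throw ball1 h=1 -> lands@1:R; in-air after throw: [b1@1:R]
Beat 1 (R): throw ball1 h=7 -> lands@8:L; in-air after throw: [b1@8:L]
Beat 2 (L): throw ball2 h=3 -> lands@5:R; in-air after throw: [b2@5:R b1@8:L]
Beat 3 (R): throw ball3 h=3 -> lands@6:L; in-air after throw: [b2@5:R b3@6:L b1@8:L]
Beat 4 (L): throw ball4 h=6 -> lands@10:L; in-air after throw: [b2@5:R b3@6:L b1@8:L b4@10:L]
Beat 5 (R): throw ball2 h=4 -> lands@9:R; in-air after throw: [b3@6:L b1@8:L b2@9:R b4@10:L]
Beat 6 (L): throw ball3 h=1 -> lands@7:R; in-air after throw: [b3@7:R b1@8:L b2@9:R b4@10:L]
Beat 7 (R): throw ball3 h=7 -> lands@14:L; in-air after throw: [b1@8:L b2@9:R b4@10:L b3@14:L]
Beat 8 (L): throw ball1 h=3 -> lands@11:R; in-air after throw: [b2@9:R b4@10:L b1@11:R b3@14:L]
Beat 9 (R): throw ball2 h=3 -> lands@12:L; in-air after throw: [b4@10:L b1@11:R b2@12:L b3@14:L]
Beat 10 (L): throw ball4 h=6 -> lands@16:L; in-air after throw: [b1@11:R b2@12:L b3@14:L b4@16:L]
Beat 11 (R): throw ball1 h=4 -> lands@15:R; in-air after throw: [b2@12:L b3@14:L b1@15:R b4@16:L]
Beat 12 (L): throw ball2 h=1 -> lands@13:R; in-air after throw: [b2@13:R b3@14:L b1@15:R b4@16:L]
Beat 13 (R): throw ball2 h=7 -> lands@20:L; in-air after throw: [b3@14:L b1@15:R b4@16:L b2@20:L]
Beat 14 (L): throw ball3 h=3 -> lands@17:R; in-air after throw: [b1@15:R b4@16:L b3@17:R b2@20:L]
Beat 15 (R): throw ball1 h=3 -> lands@18:L; in-air after throw: [b4@16:L b3@17:R b1@18:L b2@20:L]

Answer: ball4:lands@16:L ball3:lands@17:R ball2:lands@20:L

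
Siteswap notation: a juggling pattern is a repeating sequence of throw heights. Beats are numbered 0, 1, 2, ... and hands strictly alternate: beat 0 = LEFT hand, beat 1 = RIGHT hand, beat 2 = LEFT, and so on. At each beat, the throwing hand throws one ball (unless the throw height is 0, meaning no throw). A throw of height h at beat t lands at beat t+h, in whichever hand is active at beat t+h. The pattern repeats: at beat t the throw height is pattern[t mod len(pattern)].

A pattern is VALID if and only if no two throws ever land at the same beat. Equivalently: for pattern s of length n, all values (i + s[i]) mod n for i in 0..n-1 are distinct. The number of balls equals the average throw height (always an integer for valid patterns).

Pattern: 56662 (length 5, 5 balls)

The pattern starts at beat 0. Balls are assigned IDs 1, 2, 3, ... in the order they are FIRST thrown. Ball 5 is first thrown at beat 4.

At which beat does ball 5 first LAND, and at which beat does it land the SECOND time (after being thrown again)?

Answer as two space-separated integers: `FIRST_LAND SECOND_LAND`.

Beat 0 (L): throw ball1 h=5 -> lands@5:R; in-air after throw: [b1@5:R]
Beat 1 (R): throw ball2 h=6 -> lands@7:R; in-air after throw: [b1@5:R b2@7:R]
Beat 2 (L): throw ball3 h=6 -> lands@8:L; in-air after throw: [b1@5:R b2@7:R b3@8:L]
Beat 3 (R): throw ball4 h=6 -> lands@9:R; in-air after throw: [b1@5:R b2@7:R b3@8:L b4@9:R]
Beat 4 (L): throw ball5 h=2 -> lands@6:L; in-air after throw: [b1@5:R b5@6:L b2@7:R b3@8:L b4@9:R]
Beat 5 (R): throw ball1 h=5 -> lands@10:L; in-air after throw: [b5@6:L b2@7:R b3@8:L b4@9:R b1@10:L]
Beat 6 (L): throw ball5 h=6 -> lands@12:L; in-air after throw: [b2@7:R b3@8:L b4@9:R b1@10:L b5@12:L]
Beat 7 (R): throw ball2 h=6 -> lands@13:R; in-air after throw: [b3@8:L b4@9:R b1@10:L b5@12:L b2@13:R]
Beat 8 (L): throw ball3 h=6 -> lands@14:L; in-air after throw: [b4@9:R b1@10:L b5@12:L b2@13:R b3@14:L]
Beat 9 (R): throw ball4 h=2 -> lands@11:R; in-air after throw: [b1@10:L b4@11:R b5@12:L b2@13:R b3@14:L]
Beat 10 (L): throw ball1 h=5 -> lands@15:R; in-air after throw: [b4@11:R b5@12:L b2@13:R b3@14:L b1@15:R]
Beat 11 (R): throw ball4 h=6 -> lands@17:R; in-air after throw: [b5@12:L b2@13:R b3@14:L b1@15:R b4@17:R]
Beat 12 (L): throw ball5 h=6 -> lands@18:L; in-air after throw: [b2@13:R b3@14:L b1@15:R b4@17:R b5@18:L]
Ball 5: thrown@4 h=2 -> first land @6; rethrown@6 h=6 -> second land @12

Answer: 6 12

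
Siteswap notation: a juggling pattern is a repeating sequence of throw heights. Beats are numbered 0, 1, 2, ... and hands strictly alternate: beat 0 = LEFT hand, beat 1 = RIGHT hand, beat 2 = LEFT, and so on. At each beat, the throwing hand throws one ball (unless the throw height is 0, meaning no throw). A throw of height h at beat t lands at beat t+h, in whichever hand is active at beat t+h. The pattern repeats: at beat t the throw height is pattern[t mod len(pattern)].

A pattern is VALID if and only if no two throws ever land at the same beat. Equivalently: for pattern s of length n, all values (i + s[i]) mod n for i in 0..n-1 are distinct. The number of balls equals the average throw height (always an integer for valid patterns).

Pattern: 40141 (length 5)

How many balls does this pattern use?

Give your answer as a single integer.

Pattern = [4, 0, 1, 4, 1], length n = 5
  position 0: throw height = 4, running sum = 4
  position 1: throw height = 0, running sum = 4
  position 2: throw height = 1, running sum = 5
  position 3: throw height = 4, running sum = 9
  position 4: throw height = 1, running sum = 10
Total sum = 10; balls = sum / n = 10 / 5 = 2

Answer: 2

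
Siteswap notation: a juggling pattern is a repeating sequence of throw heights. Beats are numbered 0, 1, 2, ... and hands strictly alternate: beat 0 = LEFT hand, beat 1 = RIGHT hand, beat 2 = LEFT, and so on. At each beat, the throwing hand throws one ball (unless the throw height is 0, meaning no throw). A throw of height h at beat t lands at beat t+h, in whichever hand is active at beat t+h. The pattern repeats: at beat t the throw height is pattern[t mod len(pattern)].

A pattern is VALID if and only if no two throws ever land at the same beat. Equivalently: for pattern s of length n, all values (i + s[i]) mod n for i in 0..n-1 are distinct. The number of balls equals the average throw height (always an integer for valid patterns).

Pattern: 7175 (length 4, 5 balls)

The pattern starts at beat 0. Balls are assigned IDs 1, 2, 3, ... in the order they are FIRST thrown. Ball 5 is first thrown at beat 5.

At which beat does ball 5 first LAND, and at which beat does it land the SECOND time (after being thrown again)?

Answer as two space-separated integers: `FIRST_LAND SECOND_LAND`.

Answer: 6 13

Derivation:
Beat 0 (L): throw ball1 h=7 -> lands@7:R; in-air after throw: [b1@7:R]
Beat 1 (R): throw ball2 h=1 -> lands@2:L; in-air after throw: [b2@2:L b1@7:R]
Beat 2 (L): throw ball2 h=7 -> lands@9:R; in-air after throw: [b1@7:R b2@9:R]
Beat 3 (R): throw ball3 h=5 -> lands@8:L; in-air after throw: [b1@7:R b3@8:L b2@9:R]
Beat 4 (L): throw ball4 h=7 -> lands@11:R; in-air after throw: [b1@7:R b3@8:L b2@9:R b4@11:R]
Beat 5 (R): throw ball5 h=1 -> lands@6:L; in-air after throw: [b5@6:L b1@7:R b3@8:L b2@9:R b4@11:R]
Beat 6 (L): throw ball5 h=7 -> lands@13:R; in-air after throw: [b1@7:R b3@8:L b2@9:R b4@11:R b5@13:R]
Beat 7 (R): throw ball1 h=5 -> lands@12:L; in-air after throw: [b3@8:L b2@9:R b4@11:R b1@12:L b5@13:R]
Beat 8 (L): throw ball3 h=7 -> lands@15:R; in-air after throw: [b2@9:R b4@11:R b1@12:L b5@13:R b3@15:R]
Beat 9 (R): throw ball2 h=1 -> lands@10:L; in-air after throw: [b2@10:L b4@11:R b1@12:L b5@13:R b3@15:R]
Beat 10 (L): throw ball2 h=7 -> lands@17:R; in-air after throw: [b4@11:R b1@12:L b5@13:R b3@15:R b2@17:R]
Beat 11 (R): throw ball4 h=5 -> lands@16:L; in-air after throw: [b1@12:L b5@13:R b3@15:R b4@16:L b2@17:R]
Beat 12 (L): throw ball1 h=7 -> lands@19:R; in-air after throw: [b5@13:R b3@15:R b4@16:L b2@17:R b1@19:R]
Beat 13 (R): throw ball5 h=1 -> lands@14:L; in-air after throw: [b5@14:L b3@15:R b4@16:L b2@17:R b1@19:R]
Ball 5: thrown@5 h=1 -> first land @6; rethrown@6 h=7 -> second land @13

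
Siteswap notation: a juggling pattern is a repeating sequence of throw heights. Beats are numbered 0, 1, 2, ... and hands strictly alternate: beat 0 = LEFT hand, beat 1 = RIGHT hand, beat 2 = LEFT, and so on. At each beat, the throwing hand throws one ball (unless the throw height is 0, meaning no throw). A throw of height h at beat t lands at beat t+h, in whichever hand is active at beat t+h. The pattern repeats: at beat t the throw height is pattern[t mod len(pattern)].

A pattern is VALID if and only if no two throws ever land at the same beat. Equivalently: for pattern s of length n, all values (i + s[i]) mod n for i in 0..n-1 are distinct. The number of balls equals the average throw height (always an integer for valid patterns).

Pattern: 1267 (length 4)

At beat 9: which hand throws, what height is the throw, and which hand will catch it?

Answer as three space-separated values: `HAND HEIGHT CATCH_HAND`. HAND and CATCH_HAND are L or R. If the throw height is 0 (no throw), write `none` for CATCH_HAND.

Answer: R 2 R

Derivation:
Beat 9: 9 mod 2 = 1, so hand = R
Throw height = pattern[9 mod 4] = pattern[1] = 2
Lands at beat 9+2=11, 11 mod 2 = 1, so catch hand = R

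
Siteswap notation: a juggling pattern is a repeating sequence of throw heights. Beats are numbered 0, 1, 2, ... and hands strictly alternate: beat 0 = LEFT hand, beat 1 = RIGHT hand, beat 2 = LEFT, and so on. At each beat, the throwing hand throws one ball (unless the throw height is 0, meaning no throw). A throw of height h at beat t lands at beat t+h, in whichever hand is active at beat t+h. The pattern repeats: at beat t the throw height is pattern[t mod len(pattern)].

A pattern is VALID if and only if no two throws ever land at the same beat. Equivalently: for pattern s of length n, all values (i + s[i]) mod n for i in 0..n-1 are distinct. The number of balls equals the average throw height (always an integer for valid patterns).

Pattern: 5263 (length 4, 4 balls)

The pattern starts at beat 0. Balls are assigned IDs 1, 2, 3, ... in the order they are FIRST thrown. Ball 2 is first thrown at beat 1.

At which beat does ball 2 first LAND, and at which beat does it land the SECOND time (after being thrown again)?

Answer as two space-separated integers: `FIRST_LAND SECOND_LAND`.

Beat 0 (L): throw ball1 h=5 -> lands@5:R; in-air after throw: [b1@5:R]
Beat 1 (R): throw ball2 h=2 -> lands@3:R; in-air after throw: [b2@3:R b1@5:R]
Beat 2 (L): throw ball3 h=6 -> lands@8:L; in-air after throw: [b2@3:R b1@5:R b3@8:L]
Beat 3 (R): throw ball2 h=3 -> lands@6:L; in-air after throw: [b1@5:R b2@6:L b3@8:L]
Beat 4 (L): throw ball4 h=5 -> lands@9:R; in-air after throw: [b1@5:R b2@6:L b3@8:L b4@9:R]
Beat 5 (R): throw ball1 h=2 -> lands@7:R; in-air after throw: [b2@6:L b1@7:R b3@8:L b4@9:R]
Beat 6 (L): throw ball2 h=6 -> lands@12:L; in-air after throw: [b1@7:R b3@8:L b4@9:R b2@12:L]
Ball 2: thrown@1 h=2 -> first land @3; rethrown@3 h=3 -> second land @6

Answer: 3 6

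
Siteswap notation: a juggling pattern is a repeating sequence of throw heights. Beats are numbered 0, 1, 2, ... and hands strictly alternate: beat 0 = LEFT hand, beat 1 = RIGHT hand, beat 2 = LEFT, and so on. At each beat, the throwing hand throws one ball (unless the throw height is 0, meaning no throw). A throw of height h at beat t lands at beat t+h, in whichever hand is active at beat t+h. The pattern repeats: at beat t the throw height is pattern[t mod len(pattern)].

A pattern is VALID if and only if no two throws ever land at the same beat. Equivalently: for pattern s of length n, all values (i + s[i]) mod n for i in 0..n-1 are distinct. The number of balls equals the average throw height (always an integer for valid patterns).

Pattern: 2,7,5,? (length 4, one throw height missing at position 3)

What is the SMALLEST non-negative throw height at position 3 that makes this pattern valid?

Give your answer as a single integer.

i=0: (0 + 2) mod 4 = 2
i=1: (1 + 7) mod 4 = 0
i=2: (2 + 5) mod 4 = 3
i=3: s[i]=? (unknown)
Known residues: [0, 2, 3]; need a permutation of 0..3, so missing residue r = 1
Need (3 + s) mod 4 = 1; smallest s = (1 - 3) mod 4 = 2

Answer: 2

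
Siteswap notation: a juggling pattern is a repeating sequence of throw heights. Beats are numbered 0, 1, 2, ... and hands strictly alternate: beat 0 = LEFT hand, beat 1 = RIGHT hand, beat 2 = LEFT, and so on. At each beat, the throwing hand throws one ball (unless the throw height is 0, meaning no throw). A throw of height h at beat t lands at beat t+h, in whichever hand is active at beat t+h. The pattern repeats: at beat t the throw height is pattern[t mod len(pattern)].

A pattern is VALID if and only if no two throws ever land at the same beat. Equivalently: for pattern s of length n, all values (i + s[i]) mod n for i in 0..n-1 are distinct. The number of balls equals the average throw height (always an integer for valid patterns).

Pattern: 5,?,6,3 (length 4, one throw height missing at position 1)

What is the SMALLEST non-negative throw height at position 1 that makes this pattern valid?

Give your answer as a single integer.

Answer: 2

Derivation:
i=0: (0 + 5) mod 4 = 1
i=1: s[i]=? (unknown)
i=2: (2 + 6) mod 4 = 0
i=3: (3 + 3) mod 4 = 2
Known residues: [0, 1, 2]; need a permutation of 0..3, so missing residue r = 3
Need (1 + s) mod 4 = 3; smallest s = (3 - 1) mod 4 = 2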